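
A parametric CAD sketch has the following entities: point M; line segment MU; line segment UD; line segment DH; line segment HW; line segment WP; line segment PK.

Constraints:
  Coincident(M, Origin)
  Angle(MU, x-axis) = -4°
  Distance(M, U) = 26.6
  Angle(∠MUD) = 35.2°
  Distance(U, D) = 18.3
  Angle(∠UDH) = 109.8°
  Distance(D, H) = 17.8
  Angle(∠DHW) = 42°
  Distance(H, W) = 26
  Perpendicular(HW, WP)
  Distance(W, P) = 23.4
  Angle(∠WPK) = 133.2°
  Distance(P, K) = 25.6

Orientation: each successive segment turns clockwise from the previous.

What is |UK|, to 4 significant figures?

43.63

The perpendicularity gives WP at right angles to HW, so WP runs at -87.00°; with |WP| = 23.4, P = (24.24, -22.14). ∠WPK = 133.2° gives PK at -133.8° from the x-axis; with |PK| = 25.6, K = (6.519, -40.62). Then |UK| = |K − U| = 43.63.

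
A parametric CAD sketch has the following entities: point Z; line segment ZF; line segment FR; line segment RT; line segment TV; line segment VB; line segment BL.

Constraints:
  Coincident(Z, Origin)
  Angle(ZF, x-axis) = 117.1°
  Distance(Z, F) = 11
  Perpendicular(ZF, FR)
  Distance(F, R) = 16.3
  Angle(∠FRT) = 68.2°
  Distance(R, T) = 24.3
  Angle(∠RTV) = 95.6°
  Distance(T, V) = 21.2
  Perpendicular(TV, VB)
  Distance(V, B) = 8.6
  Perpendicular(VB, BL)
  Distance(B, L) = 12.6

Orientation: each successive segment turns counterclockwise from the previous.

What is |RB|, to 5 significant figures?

28.257

∠RTV = 95.6° gives TV at 43.300° from the x-axis; with |TV| = 21.2, V = (14.219, 0.93209). TV is perpendicular to VB, so VB runs at 133.30°; with |VB| = 8.6, B = (8.3209, 7.1909). Then |RB| = |B − R| = 28.257.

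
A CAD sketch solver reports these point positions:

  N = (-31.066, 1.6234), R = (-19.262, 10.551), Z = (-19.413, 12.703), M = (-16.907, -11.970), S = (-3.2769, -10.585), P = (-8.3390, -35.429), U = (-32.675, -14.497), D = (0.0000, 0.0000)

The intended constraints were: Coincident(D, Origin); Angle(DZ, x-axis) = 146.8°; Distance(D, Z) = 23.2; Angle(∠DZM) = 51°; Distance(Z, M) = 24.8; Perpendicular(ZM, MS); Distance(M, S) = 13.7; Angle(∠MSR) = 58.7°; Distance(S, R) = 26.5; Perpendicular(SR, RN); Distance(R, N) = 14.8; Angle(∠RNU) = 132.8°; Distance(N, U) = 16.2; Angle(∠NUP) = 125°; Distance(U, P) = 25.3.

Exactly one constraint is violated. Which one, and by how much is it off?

Distance(U, P) = 25.3 — off by 6.80.

D = (0.00, 0.00) ✓; DZ at 146.8° ✓; |DZ| = 23.20 ✓; ∠DZM = 51.00° ✓; |ZM| = 24.80 ✓; ∠(ZM, MS) = 90.00° ✓; |MS| = 13.70 ✓; ∠MSR = 58.70° ✓; |SR| = 26.50 ✓; ∠(SR, RN) = 90.00° ✓; |RN| = 14.80 ✓; ∠RNU = 132.8° ✓; |NU| = 16.20 ✓; ∠NUP = 125.0° ✓; |UP| = 32.10 ✗.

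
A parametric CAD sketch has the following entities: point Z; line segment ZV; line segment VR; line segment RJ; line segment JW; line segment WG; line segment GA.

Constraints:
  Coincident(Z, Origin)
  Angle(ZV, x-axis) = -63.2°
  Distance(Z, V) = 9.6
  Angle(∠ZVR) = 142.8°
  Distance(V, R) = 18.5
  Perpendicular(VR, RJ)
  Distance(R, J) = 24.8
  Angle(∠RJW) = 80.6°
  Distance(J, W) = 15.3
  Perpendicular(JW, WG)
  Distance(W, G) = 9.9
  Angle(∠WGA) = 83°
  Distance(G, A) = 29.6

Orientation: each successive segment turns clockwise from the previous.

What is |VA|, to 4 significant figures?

39.41

Z is at the origin; ZV runs at -63.2° with length 9.6, so V = (4.328, -8.569). ∠ZVR = 142.8° gives VR at -100.4° from the x-axis; with |VR| = 18.5, R = (0.9888, -26.76). VR is perpendicular to RJ, so RJ runs at 169.6°; with |RJ| = 24.8, J = (-23.40, -22.29). ∠RJW = 80.6° gives JW at 70.20° from the x-axis; with |JW| = 15.3, W = (-18.22, -7.893). JW ⟂ WG, so WG runs at -19.80°; with |WG| = 9.9, G = (-8.906, -11.25). ∠WGA = 83.0° gives GA at -116.8° from the x-axis; with |GA| = 29.6, A = (-22.25, -37.67). Then |VA| = |A − V| = 39.41.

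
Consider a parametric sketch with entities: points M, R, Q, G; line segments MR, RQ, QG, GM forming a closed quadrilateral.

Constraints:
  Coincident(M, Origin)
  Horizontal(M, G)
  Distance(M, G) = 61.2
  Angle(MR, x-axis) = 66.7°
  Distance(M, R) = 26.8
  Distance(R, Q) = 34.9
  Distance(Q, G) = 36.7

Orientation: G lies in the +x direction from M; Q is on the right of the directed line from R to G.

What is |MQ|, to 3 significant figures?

26.2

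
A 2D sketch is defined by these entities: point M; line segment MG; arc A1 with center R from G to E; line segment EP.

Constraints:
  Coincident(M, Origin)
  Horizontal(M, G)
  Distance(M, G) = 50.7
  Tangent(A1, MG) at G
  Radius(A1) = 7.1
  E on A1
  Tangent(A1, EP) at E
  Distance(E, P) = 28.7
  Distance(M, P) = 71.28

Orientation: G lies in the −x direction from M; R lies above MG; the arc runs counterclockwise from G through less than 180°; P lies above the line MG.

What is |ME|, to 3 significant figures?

46.5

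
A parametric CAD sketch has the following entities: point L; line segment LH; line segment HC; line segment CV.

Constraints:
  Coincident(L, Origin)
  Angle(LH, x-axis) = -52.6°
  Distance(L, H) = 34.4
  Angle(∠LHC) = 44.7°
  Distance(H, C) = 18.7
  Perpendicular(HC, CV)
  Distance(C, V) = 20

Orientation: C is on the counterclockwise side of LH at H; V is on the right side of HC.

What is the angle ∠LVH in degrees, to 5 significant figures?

50.491°

L is at the origin; LH runs at -52.6° with length 34.4, so H = 34.4·(cos -52.6°, sin -52.6°) = (20.894, -27.328). ∠LHC = 44.7°, so HC runs at -52.6° + (180° − 44.7°) = 82.700° from the x-axis; with |HC| = 18.7, C = H + 18.7·(cos 82.700°, sin 82.700°) = (23.270, -8.7794). HC ⟂ CV; with |CV| = 20.0 on the right of HC, V = C + 20.0·(0.99189, -0.12706) = (43.108, -11.321). Then cos ∠LVH = VL·VH / (|VL||VH|), giving 50.491°.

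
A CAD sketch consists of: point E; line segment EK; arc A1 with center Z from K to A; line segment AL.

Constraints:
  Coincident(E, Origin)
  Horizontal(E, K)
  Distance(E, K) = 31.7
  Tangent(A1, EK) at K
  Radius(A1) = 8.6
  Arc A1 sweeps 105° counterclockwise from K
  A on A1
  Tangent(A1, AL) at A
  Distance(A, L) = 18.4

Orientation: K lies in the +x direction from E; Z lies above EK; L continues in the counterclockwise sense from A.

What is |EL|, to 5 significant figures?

45.388

On A1, K sits at bearing -90° from Z; a 105° counterclockwise sweep puts A at bearing 15°, so A = Z + 8.6·(cos 15°, sin 15°) = (40.007, 10.826). The tangent condition forces ZA to be normal to AL, so AL runs along (−sin 15°, cos 15°); with |AL| = 18.4, L = (35.245, 28.599). Then |EL| = |L − E| = 45.388.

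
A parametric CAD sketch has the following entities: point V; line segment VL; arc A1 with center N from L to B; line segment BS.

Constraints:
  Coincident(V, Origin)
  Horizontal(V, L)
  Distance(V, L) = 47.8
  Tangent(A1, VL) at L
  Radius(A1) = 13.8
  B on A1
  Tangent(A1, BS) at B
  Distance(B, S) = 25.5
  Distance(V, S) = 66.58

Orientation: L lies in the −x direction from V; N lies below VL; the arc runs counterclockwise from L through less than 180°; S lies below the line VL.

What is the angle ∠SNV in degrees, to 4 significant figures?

112.8°

V is at the origin; V and L share the same y with |VL| = 47.8 and L on the −x side, so L = (-47.80, 0.000). A1 meets VL tangentially, so NL is at right angles to VL, so N = L + (0, -13.8) = (-47.80, -13.80). Since NB ⟂ BS (tangency), |NS| = √(13.8² + 25.5²) = 28.99 regardless of where B sits on A1. So S lies on both circle(V, 66.58) and circle(N, 28.99); the below-VL intersection is S = (-51.17, -42.60). B is the foot of the tangent from S: B = (-60.62, -18.91).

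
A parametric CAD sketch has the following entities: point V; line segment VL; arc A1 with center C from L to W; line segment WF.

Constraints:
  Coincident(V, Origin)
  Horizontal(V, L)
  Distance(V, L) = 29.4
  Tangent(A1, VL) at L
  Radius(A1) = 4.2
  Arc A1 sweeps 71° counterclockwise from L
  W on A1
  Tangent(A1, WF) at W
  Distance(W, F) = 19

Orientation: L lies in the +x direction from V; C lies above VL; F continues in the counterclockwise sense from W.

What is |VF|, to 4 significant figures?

44.69

V is at the origin; VL is horizontal with |VL| = 29.4 and L on the +x side, so L = (29.40, 0.000). Since A1 is tangent to VL there, CL ⟂ VL, so C = L + (0, 4.2) = (29.40, 4.200). On A1, L sits at bearing -90° from C; a 71° counterclockwise sweep puts W at bearing -19°, so W = C + 4.2·(cos -19°, sin -19°) = (33.37, 2.833). Tangency of A1 to WF means the radius CW is perpendicular to WF, so WF runs along (−sin -19°, cos -19°); with |WF| = 19.0, F = (39.56, 20.80). Then |VF| = |F − V| = 44.69.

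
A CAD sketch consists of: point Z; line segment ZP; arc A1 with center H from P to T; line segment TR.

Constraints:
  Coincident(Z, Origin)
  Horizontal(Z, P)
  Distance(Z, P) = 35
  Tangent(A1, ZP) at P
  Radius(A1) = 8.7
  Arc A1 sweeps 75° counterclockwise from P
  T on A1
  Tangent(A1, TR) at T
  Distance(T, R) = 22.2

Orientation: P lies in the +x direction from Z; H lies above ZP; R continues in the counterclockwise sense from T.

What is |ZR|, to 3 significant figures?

56.5

Z is at the origin; Z and P share the same y with |ZP| = 35.0 and P on the +x side, so P = (35.0, 0.00). A1 meets ZP tangentially, so HP is at right angles to ZP, so H = P + (0, 8.7) = (35.0, 8.70). On A1, P sits at bearing -90° from H; a 75° counterclockwise sweep puts T at bearing -15°, so T = H + 8.7·(cos -15°, sin -15°) = (43.4, 6.45). The tangent condition forces HT to be normal to TR, so TR runs along (−sin -15°, cos -15°); with |TR| = 22.2, R = (49.1, 27.9). Then |ZR| = |R − Z| = 56.5.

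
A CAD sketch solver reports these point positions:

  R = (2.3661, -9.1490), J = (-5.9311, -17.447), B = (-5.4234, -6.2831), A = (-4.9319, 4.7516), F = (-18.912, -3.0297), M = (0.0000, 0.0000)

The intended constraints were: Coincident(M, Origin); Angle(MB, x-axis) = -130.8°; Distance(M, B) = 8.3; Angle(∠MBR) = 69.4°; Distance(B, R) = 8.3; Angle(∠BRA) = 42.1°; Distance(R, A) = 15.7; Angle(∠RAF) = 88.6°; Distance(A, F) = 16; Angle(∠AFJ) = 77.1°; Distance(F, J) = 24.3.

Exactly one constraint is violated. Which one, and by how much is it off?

Distance(F, J) = 24.3 — off by 4.90.

M = (0.00, 0.00) ✓; MB at -130.8° ✓; |MB| = 8.300 ✓; ∠MBR = 69.40° ✓; |BR| = 8.300 ✓; ∠BRA = 42.10° ✓; |RA| = 15.70 ✓; ∠RAF = 88.60° ✓; |AF| = 16.00 ✓; ∠AFJ = 77.10° ✓; |FJ| = 19.40 ✗.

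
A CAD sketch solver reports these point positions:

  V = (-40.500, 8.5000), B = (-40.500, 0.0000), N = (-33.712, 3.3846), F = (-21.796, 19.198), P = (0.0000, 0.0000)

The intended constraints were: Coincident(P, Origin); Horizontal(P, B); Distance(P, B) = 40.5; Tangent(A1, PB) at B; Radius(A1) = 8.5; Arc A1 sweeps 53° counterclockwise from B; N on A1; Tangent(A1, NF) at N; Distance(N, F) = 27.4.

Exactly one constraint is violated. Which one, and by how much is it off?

Distance(N, F) = 27.4 — off by 7.60.

P = (0.00, 0.00) ✓; P.y = 0.00, B.y = 0.00 ✓; |PB| = 40.50 ✓; ∠(VB, BP) = 90.00° ✓; |VB| = 8.500 ✓; bearing(V→N) − bearing(V→B) = 53.00° ✓; |VN| = 8.500 ✓; ∠(VN, NF) = 90.00° ✓; |NF| = 19.80 ✗.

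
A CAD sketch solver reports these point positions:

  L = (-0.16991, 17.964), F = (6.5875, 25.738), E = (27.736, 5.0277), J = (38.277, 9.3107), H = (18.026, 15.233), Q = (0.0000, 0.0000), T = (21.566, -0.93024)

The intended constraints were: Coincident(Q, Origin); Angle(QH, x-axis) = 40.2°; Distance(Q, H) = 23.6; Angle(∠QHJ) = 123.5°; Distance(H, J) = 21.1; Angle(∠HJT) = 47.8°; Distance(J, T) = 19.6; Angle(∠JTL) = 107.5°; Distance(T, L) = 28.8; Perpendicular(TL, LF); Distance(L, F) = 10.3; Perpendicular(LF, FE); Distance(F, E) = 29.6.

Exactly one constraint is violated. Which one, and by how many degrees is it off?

Perpendicular(LF, FE) — off by 3.40°.

Q = (0.00, 0.00) ✓; QH at 40.20° ✓; |QH| = 23.60 ✓; ∠QHJ = 123.5° ✓; |HJ| = 21.10 ✓; ∠HJT = 47.80° ✓; |JT| = 19.60 ✓; ∠JTL = 107.5° ✓; |TL| = 28.80 ✓; ∠(TL, LF) = 90.00° ✓; |LF| = 10.30 ✓; ∠(LF, FE) = 93.40° ✗; |FE| = 29.60 ✓.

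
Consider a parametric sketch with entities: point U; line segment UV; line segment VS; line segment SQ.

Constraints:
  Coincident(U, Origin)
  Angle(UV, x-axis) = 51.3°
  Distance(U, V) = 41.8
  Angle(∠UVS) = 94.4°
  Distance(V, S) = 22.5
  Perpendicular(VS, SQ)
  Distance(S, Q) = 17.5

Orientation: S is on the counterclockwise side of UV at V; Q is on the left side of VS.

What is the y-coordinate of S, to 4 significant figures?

48.00

U is at the origin; UV runs at 51.3° with length 41.8, so V = 41.8·(cos 51.3°, sin 51.3°) = (26.14, 32.62). ∠UVS = 94.4°, so VS runs at 51.3° + (180° − 94.4°) = 136.9° from the x-axis; with |VS| = 22.5, S = V + 22.5·(cos 136.9°, sin 136.9°) = (9.706, 48.00). So S.y = 48.00.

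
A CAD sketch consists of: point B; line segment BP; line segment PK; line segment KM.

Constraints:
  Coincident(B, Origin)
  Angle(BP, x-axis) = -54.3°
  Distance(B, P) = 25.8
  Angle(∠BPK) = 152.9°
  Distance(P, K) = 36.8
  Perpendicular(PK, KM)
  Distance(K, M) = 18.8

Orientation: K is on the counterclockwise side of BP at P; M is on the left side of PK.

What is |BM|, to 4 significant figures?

60.18

B is at the origin; BP runs at -54.3° with length 25.8, so P = 25.8·(cos -54.3°, sin -54.3°) = (15.06, -20.95). ∠BPK = 152.9°, so PK runs at -54.3° + (180° − 152.9°) = -27.20° from the x-axis; with |PK| = 36.8, K = P + 36.8·(cos -27.20°, sin -27.20°) = (47.79, -37.77). PK ⟂ KM; with |KM| = 18.8 on the left of PK, M = K + 18.8·(0.4571, 0.8894) = (56.38, -21.05). Then |BM| = |M − B| = 60.18.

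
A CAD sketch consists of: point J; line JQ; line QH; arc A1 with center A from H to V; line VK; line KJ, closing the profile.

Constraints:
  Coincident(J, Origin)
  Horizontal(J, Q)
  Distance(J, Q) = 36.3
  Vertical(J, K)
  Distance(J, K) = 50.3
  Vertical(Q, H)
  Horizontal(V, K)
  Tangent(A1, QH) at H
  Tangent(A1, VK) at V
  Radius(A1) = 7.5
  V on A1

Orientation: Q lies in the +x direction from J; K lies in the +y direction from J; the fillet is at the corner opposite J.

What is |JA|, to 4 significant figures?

51.59

J and K share the same x with |JK| = 50.3 and K on the +y side, so K = (0.000, 50.30). The virtual corner opposite J is at (36.30, 50.30). The tangent condition forces AH to be normal to QH and A1 meets VK tangentially, so AV is at right angles to VK, with radius 7.5, so the center A sits 7.5 in from both sides at A = (28.80, 42.80). Then |JA| = |A − J| = 51.59.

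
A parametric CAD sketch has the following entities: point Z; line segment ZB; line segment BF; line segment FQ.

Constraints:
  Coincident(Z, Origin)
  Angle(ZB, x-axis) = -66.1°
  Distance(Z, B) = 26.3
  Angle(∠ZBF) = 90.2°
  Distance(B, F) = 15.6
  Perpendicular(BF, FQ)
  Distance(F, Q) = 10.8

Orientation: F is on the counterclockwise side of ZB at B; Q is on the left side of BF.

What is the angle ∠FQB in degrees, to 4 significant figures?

55.30°

Z is at the origin; ZB runs at -66.1° with length 26.3, so B = 26.3·(cos -66.1°, sin -66.1°) = (10.66, -24.04). ∠ZBF = 90.2°, so BF runs at -66.1° + (180° − 90.2°) = 23.70° from the x-axis; with |BF| = 15.6, F = B + 15.6·(cos 23.70°, sin 23.70°) = (24.94, -17.77). BF ⟂ FQ; with |FQ| = 10.8 on the left of BF, Q = F + 10.8·(-0.4019, 0.9157) = (20.60, -7.885). Then cos ∠FQB = QF·QB / (|QF||QB|), giving 55.30°.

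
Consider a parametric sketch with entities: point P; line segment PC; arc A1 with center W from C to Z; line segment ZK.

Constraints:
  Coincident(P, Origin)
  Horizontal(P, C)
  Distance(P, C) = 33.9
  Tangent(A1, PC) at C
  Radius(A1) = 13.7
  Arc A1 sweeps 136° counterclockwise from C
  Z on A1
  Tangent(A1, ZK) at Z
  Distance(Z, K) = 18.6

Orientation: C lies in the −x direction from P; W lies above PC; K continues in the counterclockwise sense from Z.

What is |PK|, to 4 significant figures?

52.50

P is at the origin; PC is horizontal with |PC| = 33.9 and C on the −x side, so C = (-33.90, 0.000). A1 meets PC tangentially, so WC is at right angles to PC, so W = C + (0, 13.7) = (-33.90, 13.70). On A1, C sits at bearing -90° from W; a 136° counterclockwise sweep puts Z at bearing 46°, so Z = W + 13.7·(cos 46°, sin 46°) = (-24.38, 23.55). The tangent condition forces WZ to be normal to ZK, so ZK runs along (−sin 46°, cos 46°); with |ZK| = 18.6, K = (-37.76, 36.48). Then |PK| = |K − P| = 52.50.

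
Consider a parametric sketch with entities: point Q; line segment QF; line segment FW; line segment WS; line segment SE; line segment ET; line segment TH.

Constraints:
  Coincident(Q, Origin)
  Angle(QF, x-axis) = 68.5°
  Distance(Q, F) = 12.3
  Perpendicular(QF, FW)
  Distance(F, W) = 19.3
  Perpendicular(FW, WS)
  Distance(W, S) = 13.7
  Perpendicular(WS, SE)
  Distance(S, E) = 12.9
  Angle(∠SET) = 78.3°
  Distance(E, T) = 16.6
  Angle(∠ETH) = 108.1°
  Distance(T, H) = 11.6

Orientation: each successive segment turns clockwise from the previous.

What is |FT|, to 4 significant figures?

10.09

The perpendicularity gives SE at right angles to WS, so SE runs at 158.5°; with |SE| = 12.9, E = (5.442, -3.648). ∠SET = 78.3° gives ET at 56.80° from the x-axis; with |ET| = 16.6, T = (14.53, 10.24). Then |FT| = |T − F| = 10.09.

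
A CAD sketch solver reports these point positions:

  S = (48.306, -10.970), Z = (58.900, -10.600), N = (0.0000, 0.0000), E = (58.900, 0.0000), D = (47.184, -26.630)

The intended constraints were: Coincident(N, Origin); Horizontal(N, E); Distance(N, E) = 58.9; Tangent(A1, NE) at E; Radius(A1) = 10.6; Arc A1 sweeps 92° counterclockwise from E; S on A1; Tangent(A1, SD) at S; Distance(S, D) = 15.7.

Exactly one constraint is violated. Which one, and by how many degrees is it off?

Tangent(A1, SD) at S — off by 6.10°.

N = (0.00, 0.00) ✓; N.y = 0.00, E.y = 0.00 ✓; |NE| = 58.90 ✓; ∠(ZE, EN) = 90.00° ✓; |ZE| = 10.60 ✓; bearing(Z→S) − bearing(Z→E) = 92.00° ✓; |ZS| = 10.60 ✓; ∠(ZS, SD) = 96.10° ✗; |SD| = 15.70 ✓.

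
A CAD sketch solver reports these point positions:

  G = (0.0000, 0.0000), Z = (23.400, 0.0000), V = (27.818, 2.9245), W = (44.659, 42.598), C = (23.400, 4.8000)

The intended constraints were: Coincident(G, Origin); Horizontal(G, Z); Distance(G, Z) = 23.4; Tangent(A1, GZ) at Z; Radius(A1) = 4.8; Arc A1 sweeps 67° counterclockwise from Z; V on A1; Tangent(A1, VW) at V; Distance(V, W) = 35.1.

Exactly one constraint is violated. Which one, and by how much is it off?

Distance(V, W) = 35.1 — off by 8.00.

G = (0.00, 0.00) ✓; G.y = 0.00, Z.y = 0.00 ✓; |GZ| = 23.40 ✓; ∠(CZ, ZG) = 90.00° ✓; |CZ| = 4.800 ✓; bearing(C→V) − bearing(C→Z) = 67.00° ✓; |CV| = 4.800 ✓; ∠(CV, VW) = 90.00° ✓; |VW| = 43.10 ✗.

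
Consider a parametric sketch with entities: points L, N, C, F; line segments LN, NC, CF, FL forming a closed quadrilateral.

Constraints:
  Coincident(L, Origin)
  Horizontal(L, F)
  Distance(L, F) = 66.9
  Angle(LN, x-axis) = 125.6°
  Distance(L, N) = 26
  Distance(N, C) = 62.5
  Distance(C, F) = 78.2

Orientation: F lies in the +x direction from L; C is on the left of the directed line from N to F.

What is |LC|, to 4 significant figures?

72.50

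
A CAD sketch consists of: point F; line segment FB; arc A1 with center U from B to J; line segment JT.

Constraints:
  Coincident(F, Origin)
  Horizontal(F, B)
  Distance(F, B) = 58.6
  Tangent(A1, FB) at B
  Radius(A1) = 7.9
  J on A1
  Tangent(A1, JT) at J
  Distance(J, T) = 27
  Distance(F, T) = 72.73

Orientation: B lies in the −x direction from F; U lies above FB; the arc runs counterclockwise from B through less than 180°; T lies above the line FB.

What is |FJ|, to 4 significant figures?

52.75

Checks: ∠(UB, BF) = 90.00° ✓; |UJ| = 7.900 ✓; ∠(UJ, JT) = 90.00° ✓; |JT| = 27.00 ✓; |FT| = 72.73 ✓.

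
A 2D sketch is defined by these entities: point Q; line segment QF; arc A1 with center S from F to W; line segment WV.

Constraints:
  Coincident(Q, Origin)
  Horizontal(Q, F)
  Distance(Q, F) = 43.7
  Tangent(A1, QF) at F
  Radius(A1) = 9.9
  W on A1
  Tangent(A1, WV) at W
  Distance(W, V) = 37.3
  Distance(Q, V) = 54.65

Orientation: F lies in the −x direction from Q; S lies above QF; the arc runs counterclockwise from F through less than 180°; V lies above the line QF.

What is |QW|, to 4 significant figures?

34.99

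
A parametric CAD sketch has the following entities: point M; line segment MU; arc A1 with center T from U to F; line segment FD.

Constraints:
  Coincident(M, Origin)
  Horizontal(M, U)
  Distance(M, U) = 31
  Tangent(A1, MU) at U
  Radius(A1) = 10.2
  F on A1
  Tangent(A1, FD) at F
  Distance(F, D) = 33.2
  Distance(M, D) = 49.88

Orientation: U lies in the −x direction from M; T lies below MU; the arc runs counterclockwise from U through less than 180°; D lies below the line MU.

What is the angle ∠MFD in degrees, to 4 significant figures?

81.16°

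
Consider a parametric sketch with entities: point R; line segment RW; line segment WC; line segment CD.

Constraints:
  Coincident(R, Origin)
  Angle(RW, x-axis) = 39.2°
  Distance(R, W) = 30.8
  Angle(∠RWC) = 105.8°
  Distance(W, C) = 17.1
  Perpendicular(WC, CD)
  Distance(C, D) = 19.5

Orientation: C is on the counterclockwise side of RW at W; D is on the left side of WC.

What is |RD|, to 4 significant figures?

27.43

R is at the origin; RW runs at 39.2° with length 30.8, so W = 30.8·(cos 39.2°, sin 39.2°) = (23.87, 19.47). ∠RWC = 105.8°, so WC runs at 39.2° + (180° − 105.8°) = 113.4° from the x-axis; with |WC| = 17.1, C = W + 17.1·(cos 113.4°, sin 113.4°) = (17.08, 35.16). WC is perpendicular to CD; with |CD| = 19.5 on the left of WC, D = C + 19.5·(-0.9178, -0.3971) = (-0.8192, 27.42). Then |RD| = |D − R| = 27.43.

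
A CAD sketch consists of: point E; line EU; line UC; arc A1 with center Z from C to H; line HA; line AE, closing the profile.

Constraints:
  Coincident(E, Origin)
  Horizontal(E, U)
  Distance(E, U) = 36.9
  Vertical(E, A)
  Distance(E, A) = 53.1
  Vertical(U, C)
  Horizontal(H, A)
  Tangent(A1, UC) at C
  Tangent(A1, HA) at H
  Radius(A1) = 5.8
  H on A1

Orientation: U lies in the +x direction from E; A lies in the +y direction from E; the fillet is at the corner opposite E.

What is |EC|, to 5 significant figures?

59.991

The virtual corner opposite E is at (36.900, 53.100). Tangency of A1 to UC means the radius ZC is perpendicular to UC and the tangent condition forces ZH to be normal to HA, with radius 5.8, so the center Z sits 5.8 in from both sides at Z = (31.100, 47.300). That places the tangent points at C = (36.900, 47.300) on UC and H = (31.100, 53.100) on HA. Then |EC| = |C − E| = 59.991.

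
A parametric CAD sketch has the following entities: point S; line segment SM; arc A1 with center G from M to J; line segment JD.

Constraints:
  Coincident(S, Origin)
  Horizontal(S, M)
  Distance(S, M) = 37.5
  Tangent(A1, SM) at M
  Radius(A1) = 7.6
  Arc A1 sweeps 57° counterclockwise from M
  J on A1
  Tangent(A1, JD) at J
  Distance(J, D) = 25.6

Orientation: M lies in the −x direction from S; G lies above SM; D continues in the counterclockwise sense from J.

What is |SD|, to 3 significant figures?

30.3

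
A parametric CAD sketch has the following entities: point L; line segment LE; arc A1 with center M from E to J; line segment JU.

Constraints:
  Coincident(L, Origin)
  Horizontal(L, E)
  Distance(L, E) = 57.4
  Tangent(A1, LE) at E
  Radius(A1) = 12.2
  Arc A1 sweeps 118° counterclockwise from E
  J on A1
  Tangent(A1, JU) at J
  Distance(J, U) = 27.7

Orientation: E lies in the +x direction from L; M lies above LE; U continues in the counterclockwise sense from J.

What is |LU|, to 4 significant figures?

69.57

On A1, E sits at bearing -90° from M; a 118° counterclockwise sweep puts J at bearing 28°, so J = M + 12.2·(cos 28°, sin 28°) = (68.17, 17.93). The tangent condition forces MJ to be normal to JU, so JU runs along (−sin 28°, cos 28°); with |JU| = 27.7, U = (55.17, 42.39). Then |LU| = |U − L| = 69.57.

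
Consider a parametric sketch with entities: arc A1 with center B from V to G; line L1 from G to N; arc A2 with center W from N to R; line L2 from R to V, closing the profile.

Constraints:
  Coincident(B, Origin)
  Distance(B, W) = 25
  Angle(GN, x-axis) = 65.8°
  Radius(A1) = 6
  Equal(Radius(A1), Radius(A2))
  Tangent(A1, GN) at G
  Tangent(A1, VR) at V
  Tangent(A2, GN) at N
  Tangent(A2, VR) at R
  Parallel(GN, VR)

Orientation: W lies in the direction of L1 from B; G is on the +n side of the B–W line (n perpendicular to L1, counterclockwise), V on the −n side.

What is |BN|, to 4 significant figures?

25.71

The slot axis is L1's direction at 65.8°, so u = (cos 65.8°, sin 65.8°) = (0.4099, 0.9121) and n = (−sin 65.8°, cos 65.8°) = (-0.9121, 0.4099). B is at the origin and W lies 25.0 along u from B, so W = 25.0·u = (10.25, 22.80). Tangency of A1 to both parallel lines with radius 6.0 puts G and V at B ± 6.0·n: G = (-5.473, 2.460), V = (5.473, -2.460). Equal radii place N and R the same way about W: N = W + 6.0·n = (4.775, 25.26), R = W − 6.0·n = (15.72, 20.34). Then |BN| = |N − B| = 25.71.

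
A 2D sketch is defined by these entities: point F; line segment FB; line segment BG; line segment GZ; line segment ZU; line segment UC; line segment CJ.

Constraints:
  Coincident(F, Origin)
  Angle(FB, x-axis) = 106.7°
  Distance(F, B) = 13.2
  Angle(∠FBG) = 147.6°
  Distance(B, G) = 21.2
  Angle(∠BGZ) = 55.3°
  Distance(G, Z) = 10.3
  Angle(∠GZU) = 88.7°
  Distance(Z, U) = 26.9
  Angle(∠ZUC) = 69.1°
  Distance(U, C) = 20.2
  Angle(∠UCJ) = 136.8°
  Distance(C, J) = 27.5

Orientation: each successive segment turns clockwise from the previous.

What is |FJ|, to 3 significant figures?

52.9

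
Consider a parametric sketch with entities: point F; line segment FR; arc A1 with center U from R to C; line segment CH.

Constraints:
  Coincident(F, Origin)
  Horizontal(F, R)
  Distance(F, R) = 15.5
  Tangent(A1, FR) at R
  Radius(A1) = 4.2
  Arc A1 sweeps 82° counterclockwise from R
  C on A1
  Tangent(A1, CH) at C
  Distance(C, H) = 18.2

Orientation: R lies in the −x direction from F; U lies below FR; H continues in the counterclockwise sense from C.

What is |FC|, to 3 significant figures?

20.0

F is at the origin; F and R share the same y with |FR| = 15.5 and R on the −x side, so R = (-15.5, 0.00). Tangency of A1 to FR means the radius UR is perpendicular to FR, so U = R + (0, -4.2) = (-15.5, -4.20). On A1, R sits at bearing 90° from U; an 82° counterclockwise sweep puts C at bearing 172°, so C = U + 4.2·(cos 172°, sin 172°) = (-19.7, -3.62). Then |FC| = |C − F| = 20.0.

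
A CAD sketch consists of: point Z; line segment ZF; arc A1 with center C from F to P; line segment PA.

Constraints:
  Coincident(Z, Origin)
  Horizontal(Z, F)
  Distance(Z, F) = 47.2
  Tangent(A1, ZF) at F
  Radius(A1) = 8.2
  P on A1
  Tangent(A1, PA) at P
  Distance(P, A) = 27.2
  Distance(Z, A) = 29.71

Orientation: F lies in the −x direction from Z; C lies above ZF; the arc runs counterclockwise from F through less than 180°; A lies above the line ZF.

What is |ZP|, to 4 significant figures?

41.74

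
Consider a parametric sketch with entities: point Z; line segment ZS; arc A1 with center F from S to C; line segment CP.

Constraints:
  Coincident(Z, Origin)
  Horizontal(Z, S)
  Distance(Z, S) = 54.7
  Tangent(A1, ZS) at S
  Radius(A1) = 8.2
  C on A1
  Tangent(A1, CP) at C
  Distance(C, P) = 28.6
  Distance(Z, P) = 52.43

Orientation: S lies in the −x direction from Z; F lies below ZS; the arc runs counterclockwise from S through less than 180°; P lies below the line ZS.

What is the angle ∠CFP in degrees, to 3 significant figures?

74.0°

Checks: Z = (0.00, 0.00) ✓; |FC| = 8.200 ✓; ∠(FC, CP) = 90.00° ✓; |CP| = 28.60 ✓; |ZP| = 52.43 ✓.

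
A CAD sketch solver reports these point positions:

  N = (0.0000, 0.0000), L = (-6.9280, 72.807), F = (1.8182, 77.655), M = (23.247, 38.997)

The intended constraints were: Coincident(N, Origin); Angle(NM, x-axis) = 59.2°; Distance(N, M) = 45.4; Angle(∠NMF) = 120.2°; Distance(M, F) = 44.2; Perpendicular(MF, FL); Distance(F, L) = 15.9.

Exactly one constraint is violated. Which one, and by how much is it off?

Distance(F, L) = 15.9 — off by 5.90.

N = (0.00, 0.00) ✓; NM at 59.20° ✓; |NM| = 45.40 ✓; ∠NMF = 120.2° ✓; |MF| = 44.20 ✓; ∠(MF, FL) = 90.00° ✓; |FL| = 10.00 ✗.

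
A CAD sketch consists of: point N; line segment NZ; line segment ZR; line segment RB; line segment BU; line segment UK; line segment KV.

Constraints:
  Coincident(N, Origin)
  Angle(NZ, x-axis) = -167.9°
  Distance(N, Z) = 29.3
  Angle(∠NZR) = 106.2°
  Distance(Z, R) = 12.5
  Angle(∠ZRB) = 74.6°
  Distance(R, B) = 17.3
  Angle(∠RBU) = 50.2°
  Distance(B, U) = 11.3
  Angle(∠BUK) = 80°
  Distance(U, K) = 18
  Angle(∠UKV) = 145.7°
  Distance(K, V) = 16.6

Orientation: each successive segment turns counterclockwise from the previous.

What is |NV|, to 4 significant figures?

49.45

N is at the origin; NZ runs at -167.9° with length 29.3, so Z = (-28.65, -6.142). ∠NZR = 106.2° gives ZR at -94.10° from the x-axis; with |ZR| = 12.5, R = (-29.54, -18.61). ∠ZRB = 74.6° gives RB at 11.30° from the x-axis; with |RB| = 17.3, B = (-12.58, -15.22). ∠RBU = 50.2° gives BU at 141.1° from the x-axis; with |BU| = 11.3, U = (-21.37, -8.124). ∠BUK = 80.0° gives UK at -118.9° from the x-axis; with |UK| = 18.0, K = (-30.07, -23.88). ∠UKV = 145.7° gives KV at -84.60° from the x-axis; with |KV| = 16.6, V = (-28.51, -40.41). Then |NV| = |V − N| = 49.45.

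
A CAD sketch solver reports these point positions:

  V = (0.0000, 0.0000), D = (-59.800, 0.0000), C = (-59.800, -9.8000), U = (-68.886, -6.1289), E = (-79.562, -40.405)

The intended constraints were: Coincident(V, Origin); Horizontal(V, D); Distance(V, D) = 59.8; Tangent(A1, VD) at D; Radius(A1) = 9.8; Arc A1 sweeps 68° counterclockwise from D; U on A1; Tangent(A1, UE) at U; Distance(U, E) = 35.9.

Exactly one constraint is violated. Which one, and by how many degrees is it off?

Tangent(A1, UE) at U — off by 4.70°.

V = (0.00, 0.00) ✓; V.y = 0.00, D.y = 0.00 ✓; |VD| = 59.80 ✓; ∠(CD, DV) = 90.00° ✓; |CD| = 9.800 ✓; bearing(C→U) − bearing(C→D) = 68.00° ✓; |CU| = 9.800 ✓; ∠(CU, UE) = 85.30° ✗; |UE| = 35.90 ✓.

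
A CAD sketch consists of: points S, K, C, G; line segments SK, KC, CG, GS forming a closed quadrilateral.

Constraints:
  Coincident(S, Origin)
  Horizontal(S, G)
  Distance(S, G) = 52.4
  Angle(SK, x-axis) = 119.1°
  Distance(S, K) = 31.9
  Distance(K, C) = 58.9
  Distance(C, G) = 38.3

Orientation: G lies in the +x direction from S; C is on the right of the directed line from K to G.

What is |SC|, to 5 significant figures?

27.561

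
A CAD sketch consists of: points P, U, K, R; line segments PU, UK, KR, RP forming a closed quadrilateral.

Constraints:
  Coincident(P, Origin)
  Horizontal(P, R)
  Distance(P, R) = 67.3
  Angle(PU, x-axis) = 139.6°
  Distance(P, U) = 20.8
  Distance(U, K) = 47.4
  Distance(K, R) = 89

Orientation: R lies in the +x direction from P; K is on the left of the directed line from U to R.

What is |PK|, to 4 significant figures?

58.18

P is at the origin; P and R share the same y with |PR| = 67.3 and R in +x, so R = (67.3, 0). PU runs at 139.6° with |PU| = 20.8, so U = (-15.84, 13.48). K is determined by |UK| = 47.4 and |KR| = 89.0 together: it lies at the intersection of circle(U, 47.4) and circle(R, 89.0). With |UR| = 84.23, the foot of the radical line on UR is 8.428 from U and the perpendicular offset is √(47.4² − 8.428²) = 46.64. Taking the left-of-UR solution: K = (-0.05462, 58.18).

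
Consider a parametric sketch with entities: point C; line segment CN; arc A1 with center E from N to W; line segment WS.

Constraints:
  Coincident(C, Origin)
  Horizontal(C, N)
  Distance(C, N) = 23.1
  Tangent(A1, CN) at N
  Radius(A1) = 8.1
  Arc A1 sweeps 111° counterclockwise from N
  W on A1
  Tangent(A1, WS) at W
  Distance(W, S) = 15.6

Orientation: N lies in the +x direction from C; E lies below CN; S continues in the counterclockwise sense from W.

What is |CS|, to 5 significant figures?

33.167

On A1, N sits at bearing 90° from E; a 111° counterclockwise sweep puts W at bearing 201°, so W = E + 8.1·(cos 201°, sin 201°) = (15.538, -11.003). Tangency of A1 to WS means the radius EW is perpendicular to WS, so WS runs along (−sin 201°, cos 201°); with |WS| = 15.6, S = (21.129, -25.567). Then |CS| = |S − C| = 33.167.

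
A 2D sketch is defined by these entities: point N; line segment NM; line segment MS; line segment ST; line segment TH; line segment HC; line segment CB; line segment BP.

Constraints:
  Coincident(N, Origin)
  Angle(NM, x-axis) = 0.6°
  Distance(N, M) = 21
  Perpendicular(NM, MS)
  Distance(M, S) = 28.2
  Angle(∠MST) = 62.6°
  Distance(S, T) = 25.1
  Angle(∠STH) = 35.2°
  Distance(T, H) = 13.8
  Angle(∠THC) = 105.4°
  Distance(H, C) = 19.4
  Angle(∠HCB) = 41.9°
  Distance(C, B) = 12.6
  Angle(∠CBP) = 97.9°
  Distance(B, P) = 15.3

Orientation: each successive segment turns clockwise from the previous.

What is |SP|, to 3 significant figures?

17.4

N is at the origin; NM runs at 0.6° with length 21.0, so M = (21.0, 0.220). The perpendicularity gives MS at right angles to NM, so MS runs at -89.4°; with |MS| = 28.2, S = (21.3, -28.0). ∠MST = 62.6° gives ST at 153° from the x-axis; with |ST| = 25.1, T = (-1.11, -16.7). ∠STH = 35.2° gives TH at 8.40° from the x-axis; with |TH| = 13.8, H = (12.5, -14.6). ∠THC = 105.4° gives HC at -66.2° from the x-axis; with |HC| = 19.4, C = (20.4, -32.4). ∠HCB = 41.9° gives CB at 156° from the x-axis; with |CB| = 12.6, B = (8.89, -27.2). ∠CBP = 97.9° gives BP at 73.6° from the x-axis; with |BP| = 15.3, P = (13.2, -12.5). Then |SP| = |P − S| = 17.4.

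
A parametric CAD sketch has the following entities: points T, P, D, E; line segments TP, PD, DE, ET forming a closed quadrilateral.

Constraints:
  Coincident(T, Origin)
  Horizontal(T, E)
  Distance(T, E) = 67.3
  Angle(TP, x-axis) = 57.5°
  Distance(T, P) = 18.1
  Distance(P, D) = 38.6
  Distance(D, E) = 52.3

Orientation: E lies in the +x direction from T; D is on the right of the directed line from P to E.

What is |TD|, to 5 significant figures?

29.617

Checks: |TE| = 67.30 ✓; |TP| = 18.10 ✓; |PD| = 38.60 ✓; |DE| = 52.30 ✓.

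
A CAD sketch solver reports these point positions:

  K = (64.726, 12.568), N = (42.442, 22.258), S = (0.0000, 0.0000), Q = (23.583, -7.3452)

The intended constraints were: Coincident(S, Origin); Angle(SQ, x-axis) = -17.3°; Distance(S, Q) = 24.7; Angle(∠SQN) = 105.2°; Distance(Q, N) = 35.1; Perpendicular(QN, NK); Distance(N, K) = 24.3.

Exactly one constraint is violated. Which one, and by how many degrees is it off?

Perpendicular(QN, NK) — off by 9.00°.

S = (0.00, 0.00) ✓; SQ at -17.30° ✓; |SQ| = 24.70 ✓; ∠SQN = 105.2° ✓; |QN| = 35.10 ✓; ∠(QN, NK) = 81.00° ✗; |NK| = 24.30 ✓.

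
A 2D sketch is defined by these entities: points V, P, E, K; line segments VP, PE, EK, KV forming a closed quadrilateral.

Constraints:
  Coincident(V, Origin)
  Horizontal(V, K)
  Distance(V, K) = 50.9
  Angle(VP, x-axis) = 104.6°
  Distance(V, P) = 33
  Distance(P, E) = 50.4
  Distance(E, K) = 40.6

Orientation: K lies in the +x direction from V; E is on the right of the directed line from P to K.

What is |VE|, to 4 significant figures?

18.82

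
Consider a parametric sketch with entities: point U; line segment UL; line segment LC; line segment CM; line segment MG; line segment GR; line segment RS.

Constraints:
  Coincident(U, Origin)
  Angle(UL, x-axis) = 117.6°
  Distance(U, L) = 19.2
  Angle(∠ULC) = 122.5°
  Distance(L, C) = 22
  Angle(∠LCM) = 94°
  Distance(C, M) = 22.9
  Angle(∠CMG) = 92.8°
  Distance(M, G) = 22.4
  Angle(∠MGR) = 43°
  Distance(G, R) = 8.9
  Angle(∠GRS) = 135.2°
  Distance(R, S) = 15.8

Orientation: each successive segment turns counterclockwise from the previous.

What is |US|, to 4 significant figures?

33.17

∠MGR = 43.0° gives GR at 125.3° from the x-axis; with |GR| = 8.9, R = (-17.57, -1.009). ∠GRS = 135.2° gives RS at 170.1° from the x-axis; with |RS| = 15.8, S = (-33.13, 1.708). Then |US| = |S − U| = 33.17.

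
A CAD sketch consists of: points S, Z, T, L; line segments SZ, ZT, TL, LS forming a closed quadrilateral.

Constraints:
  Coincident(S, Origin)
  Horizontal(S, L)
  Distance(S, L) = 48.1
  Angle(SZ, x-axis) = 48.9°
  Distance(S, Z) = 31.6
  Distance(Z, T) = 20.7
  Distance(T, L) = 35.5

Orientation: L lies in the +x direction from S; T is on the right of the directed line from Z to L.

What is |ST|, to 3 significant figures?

13.7

S is at the origin; SL is horizontal with |SL| = 48.1 and L in +x, so L = (48.1, 0). SZ runs at 48.9° with |SZ| = 31.6, so Z = (20.8, 23.8). T is determined by |ZT| = 20.7 and |TL| = 35.5 together: it lies at the intersection of circle(Z, 20.7) and circle(L, 35.5). With |ZL| = 36.2, the foot of the radical line on ZL is 6.65 from Z and the perpendicular offset is √(20.7² − 6.65²) = 19.6. Taking the right-of-ZL solution: T = (12.9, 4.67).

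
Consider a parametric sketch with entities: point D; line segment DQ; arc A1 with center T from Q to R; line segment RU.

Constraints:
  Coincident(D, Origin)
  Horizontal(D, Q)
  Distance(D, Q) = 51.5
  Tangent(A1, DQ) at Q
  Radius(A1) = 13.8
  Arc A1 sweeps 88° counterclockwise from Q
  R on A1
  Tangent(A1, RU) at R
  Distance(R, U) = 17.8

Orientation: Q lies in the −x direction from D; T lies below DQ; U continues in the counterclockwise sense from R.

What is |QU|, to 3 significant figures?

34.3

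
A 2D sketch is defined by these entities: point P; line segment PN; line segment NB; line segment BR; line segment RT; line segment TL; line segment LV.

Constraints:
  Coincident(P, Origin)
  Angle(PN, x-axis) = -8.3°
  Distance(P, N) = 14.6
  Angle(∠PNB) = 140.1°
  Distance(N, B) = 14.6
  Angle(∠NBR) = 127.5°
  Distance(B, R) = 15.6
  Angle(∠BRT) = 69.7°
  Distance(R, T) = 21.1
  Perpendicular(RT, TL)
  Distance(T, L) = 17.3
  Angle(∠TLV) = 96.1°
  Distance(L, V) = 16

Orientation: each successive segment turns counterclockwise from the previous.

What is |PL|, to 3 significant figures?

12.4

∠BRT = 69.7° gives RT at -166° from the x-axis; with |RT| = 21.1, T = (8.05, 15.8). RT is perpendicular to TL, so TL runs at -75.6°; with |TL| = 17.3, L = (12.4, -0.944). Then |PL| = |L − P| = 12.4.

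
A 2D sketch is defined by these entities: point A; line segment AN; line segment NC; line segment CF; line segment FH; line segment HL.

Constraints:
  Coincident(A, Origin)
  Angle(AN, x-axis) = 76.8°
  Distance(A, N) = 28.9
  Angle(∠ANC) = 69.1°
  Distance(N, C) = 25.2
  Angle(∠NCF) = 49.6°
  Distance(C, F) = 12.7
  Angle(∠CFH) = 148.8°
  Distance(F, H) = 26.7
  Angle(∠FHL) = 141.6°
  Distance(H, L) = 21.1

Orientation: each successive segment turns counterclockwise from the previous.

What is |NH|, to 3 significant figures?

19.9

A is at the origin; AN runs at 76.8° with length 28.9, so N = (6.60, 28.1). ∠ANC = 69.1° gives NC at -172° from the x-axis; with |NC| = 25.2, C = (-18.4, 24.8). ∠NCF = 49.6° gives CF at -41.9° from the x-axis; with |CF| = 12.7, F = (-8.92, 16.3). ∠CFH = 148.8° gives FH at -10.7° from the x-axis; with |FH| = 26.7, H = (17.3, 11.3). Then |NH| = |H − N| = 19.9.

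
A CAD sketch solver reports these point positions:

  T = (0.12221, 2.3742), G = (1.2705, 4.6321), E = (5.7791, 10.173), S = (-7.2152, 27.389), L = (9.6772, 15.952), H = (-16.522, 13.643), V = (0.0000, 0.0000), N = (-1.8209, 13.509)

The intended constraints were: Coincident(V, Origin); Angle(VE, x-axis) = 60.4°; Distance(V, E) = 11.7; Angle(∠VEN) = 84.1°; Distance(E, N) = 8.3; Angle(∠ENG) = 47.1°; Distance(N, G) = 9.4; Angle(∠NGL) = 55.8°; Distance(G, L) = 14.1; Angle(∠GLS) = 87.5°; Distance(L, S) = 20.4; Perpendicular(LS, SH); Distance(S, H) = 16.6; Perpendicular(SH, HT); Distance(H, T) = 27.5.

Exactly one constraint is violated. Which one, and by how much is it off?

Distance(H, T) = 27.5 — off by 7.40.

V = (0.00, 0.00) ✓; VE at 60.40° ✓; |VE| = 11.70 ✓; ∠VEN = 84.10° ✓; |EN| = 8.300 ✓; ∠ENG = 47.10° ✓; |NG| = 9.400 ✓; ∠NGL = 55.80° ✓; |GL| = 14.10 ✓; ∠GLS = 87.50° ✓; |LS| = 20.40 ✓; ∠(LS, SH) = 90.00° ✓; |SH| = 16.60 ✓; ∠(SH, HT) = 90.00° ✓; |HT| = 20.10 ✗.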